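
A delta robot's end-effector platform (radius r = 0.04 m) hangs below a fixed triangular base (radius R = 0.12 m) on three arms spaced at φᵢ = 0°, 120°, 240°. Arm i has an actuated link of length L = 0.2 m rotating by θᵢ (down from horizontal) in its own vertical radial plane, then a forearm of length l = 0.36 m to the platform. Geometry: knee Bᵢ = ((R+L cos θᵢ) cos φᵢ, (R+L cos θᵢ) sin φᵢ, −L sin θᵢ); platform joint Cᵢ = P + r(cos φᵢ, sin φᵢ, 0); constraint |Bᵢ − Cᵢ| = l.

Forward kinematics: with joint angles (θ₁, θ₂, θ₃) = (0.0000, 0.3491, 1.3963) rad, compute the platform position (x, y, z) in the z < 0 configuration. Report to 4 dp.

φ1=0.0°: virtual centre (0.2800, 0.0000, 0.0000), radius l
arm 2 at φ=120.0°: (R−r)+L cos θ2 = 0.2679;  S2 = (-0.1340, 0.2320, -0.0684)
arm 3 at φ=240.0°: (R−r)+L cos θ3 = 0.1147;  S3 = (-0.0574, -0.0994, -0.1970)
|S₂|²−|S₁|² = -0.0019;  |S₃|²−|S₁|² = -0.0264
linear system: -0.8279x+0.4641y = -0.0019−-0.1368z; -0.6747x+-0.1987y = -0.0264−-0.3939z
det = 0.4776;  x = 0.0265+-0.4397z,  y = 0.0431+-0.4896z
quadratic in z: (1.4330)z²+(0.1807)z+(-0.0635)=0, √Δ=0.6297 → z ∈ {-0.2828, 0.1567}; z = -0.2828 (taking z<0)
x = 0.1508, y = 0.1815

(0.1508, 0.1815, -0.2828)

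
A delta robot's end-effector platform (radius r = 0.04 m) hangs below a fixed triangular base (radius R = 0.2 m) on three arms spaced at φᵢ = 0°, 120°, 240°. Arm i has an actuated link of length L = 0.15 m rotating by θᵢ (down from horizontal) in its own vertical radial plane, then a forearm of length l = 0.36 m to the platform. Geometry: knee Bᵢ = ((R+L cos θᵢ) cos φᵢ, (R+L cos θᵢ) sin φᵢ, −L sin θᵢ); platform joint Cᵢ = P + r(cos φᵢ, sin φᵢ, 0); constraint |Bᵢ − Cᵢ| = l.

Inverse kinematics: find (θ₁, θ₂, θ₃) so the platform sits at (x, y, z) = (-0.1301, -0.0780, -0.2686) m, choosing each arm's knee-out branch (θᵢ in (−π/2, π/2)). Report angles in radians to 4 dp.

arm 1 (φ=0.0°): x'=-0.1301, y'=-0.0780
  e−x'=0.2901;  (l²−L²−(e−x')²−y'²−z²)/2L = -0.1843
  θ1 = atan2(B,A) + arccos(C/0.3954) = 1.3088
rotate P by −φ2: (-0.0025, 0.1517, -0.2686)
  A=0.1625, B=-0.2686, C=(l²−L²−A²−y'²−z²)/(2L)=-0.0482
  γ=atan2(-0.2686,0.1625)=-1.0267;  ψ=arccos(-0.1535)=1.7249;  θ2=γ+ψ≈0.6982
arm 3 (φ=240.0°): x'=0.1326, y'=-0.0737
  A cos θ + B sin θ = C:  0.0274·cos θ + -0.2686·sin θ = 0.0959
  γ=atan2(-0.2686,0.0274)=-1.4691;  ψ=arccos(0.3553)=1.2076;  θ3=γ+ψ≈-0.2615

θ₁ = 1.3088, θ₂ = 0.6982, θ₃ = -0.2615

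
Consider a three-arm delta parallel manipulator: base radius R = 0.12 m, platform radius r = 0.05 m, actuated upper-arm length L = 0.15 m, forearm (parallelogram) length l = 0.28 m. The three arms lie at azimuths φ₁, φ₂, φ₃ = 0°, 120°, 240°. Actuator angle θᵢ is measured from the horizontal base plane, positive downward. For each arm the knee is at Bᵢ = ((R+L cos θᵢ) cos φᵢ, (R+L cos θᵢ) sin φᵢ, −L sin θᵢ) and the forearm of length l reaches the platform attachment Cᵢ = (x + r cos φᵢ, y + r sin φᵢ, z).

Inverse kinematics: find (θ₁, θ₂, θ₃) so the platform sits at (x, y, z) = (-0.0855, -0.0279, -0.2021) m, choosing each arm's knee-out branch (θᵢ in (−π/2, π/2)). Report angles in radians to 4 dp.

rotate P by −φ1: (-0.0855, -0.0279, -0.2021)
  e−x'=0.1555;  (l²−L²−(e−x')²−y'²−z²)/2L = -0.0330
  θ1 = atan2(B,A) + arccos(C/0.2550) = 0.7856
arm 2 (φ=120.0°): x'=0.0186, y'=0.0880
  A=0.0514, B=-0.2021, C=(l²−L²−A²−y'²−z²)/(2L)=0.0156
  γ=atan2(-0.2021,0.0514)=-1.3217;  ψ=arccos(0.0746)=1.4961;  θ2=γ+ψ≈0.1744
arm 3 (φ=240.0°): x'=0.0669, y'=-0.0601
  e−x'=0.0031;  (l²−L²−(e−x')²−y'²−z²)/2L = 0.0381
  √(A²+B²)=0.2021;  θ3 = -1.5555+1.3811 ≈ -0.1744

θ₁ = 0.7856, θ₂ = 0.1744, θ₃ = -0.1744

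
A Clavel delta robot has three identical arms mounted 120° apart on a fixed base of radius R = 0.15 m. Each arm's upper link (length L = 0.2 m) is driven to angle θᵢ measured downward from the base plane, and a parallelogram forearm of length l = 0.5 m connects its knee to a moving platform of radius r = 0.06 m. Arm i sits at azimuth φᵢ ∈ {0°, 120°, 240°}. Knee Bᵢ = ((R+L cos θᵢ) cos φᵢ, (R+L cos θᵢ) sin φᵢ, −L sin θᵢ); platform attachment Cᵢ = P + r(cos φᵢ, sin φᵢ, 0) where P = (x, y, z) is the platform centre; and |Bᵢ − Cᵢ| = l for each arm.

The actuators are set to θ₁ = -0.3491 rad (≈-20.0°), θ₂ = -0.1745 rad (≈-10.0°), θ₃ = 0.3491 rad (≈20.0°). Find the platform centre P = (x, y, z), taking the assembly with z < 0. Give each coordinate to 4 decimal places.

(0.0775, 0.0829, -0.3821)

arm 1 at φ=0.0°: e+L cos θ1 = 0.2779;  centre 1 = (0.2779, 0.0000, 0.0684)
arm 2 at φ=120.0°: e+L cos θ2 = 0.2870;  centre 2 = (-0.1435, 0.2485, 0.0347)
φ3=240.0°: virtual centre (-0.1390, -0.2407, -0.0684), radius l
eliminate P² terms by subtracting sphere 1 from 2 and 3
linear system: -0.8428x+0.4970y = 0.0016−-0.0674z; -0.8338x+-0.4814y = 0.0000−-0.2736z
det = 0.8202;  x = -0.0010+-0.2054z,  y = 0.0017+-0.2127z
quadratic in z: (1.0874)z²+(-0.0230)z+(-0.1675)=0, √Δ=0.8540 → z ∈ {-0.3821, 0.4032}; z = -0.3821 (taking z<0)
x = 0.0775, y = 0.0829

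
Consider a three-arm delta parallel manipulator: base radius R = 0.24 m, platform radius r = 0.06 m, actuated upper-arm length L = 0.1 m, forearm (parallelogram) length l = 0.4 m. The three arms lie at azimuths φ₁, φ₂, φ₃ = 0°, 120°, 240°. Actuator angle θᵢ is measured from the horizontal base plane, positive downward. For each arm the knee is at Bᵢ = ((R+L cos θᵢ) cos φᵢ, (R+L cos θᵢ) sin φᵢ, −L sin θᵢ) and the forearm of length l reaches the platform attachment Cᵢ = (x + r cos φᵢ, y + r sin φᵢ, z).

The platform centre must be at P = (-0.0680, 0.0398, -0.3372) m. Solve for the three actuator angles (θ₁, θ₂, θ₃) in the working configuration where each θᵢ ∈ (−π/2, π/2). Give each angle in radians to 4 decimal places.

arm 1 (φ=0.0°): x'=-0.0680, y'=0.0398
  e−x'=0.2480;  (l²−L²−(e−x')²−y'²−z²)/2L = -0.1340
  γ=atan2(-0.3372,0.2480)=-0.9367;  ψ=arccos(-0.3200)=1.8966;  θ1=γ+ψ≈0.9599
rotate P by −φ2: (0.0685, 0.0390, -0.3372)
  A cos θ + B sin θ = C:  0.1115·cos θ + -0.3372·sin θ = 0.1117
  √(A²+B²)=0.3552;  θ2 = -1.2514+1.2509 ≈ -0.0004
arm 3 (φ=240.0°): x'=-0.0005, y'=-0.0788
  A cos θ + B sin θ = C:  0.1805·cos θ + -0.3372·sin θ = -0.0124
  θ3 = atan2(B,A) + arccos(C/0.3825) = 0.5238

θ₁ = 0.9599, θ₂ = -0.0004, θ₃ = 0.5238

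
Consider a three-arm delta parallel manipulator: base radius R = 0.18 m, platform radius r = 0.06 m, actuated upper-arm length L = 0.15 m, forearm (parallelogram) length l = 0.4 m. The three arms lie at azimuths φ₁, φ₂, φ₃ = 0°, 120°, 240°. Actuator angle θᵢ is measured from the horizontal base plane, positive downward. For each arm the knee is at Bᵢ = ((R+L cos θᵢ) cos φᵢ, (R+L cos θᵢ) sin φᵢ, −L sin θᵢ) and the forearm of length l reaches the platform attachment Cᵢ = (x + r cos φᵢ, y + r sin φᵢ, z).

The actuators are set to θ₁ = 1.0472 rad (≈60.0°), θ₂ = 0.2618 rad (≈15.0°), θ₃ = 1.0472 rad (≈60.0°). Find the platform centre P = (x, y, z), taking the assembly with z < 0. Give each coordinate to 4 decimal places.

arm 1 at φ=0.0°: e+L cos θ1 = 0.1950;  O1 = (0.1950, 0.0000, -0.1299)
φ2=120.0°: virtual centre (-0.1324, 0.2294, -0.0388), radius l
O3 = (0.1950·cos240.0°, 0.1950·sin240.0°, -0.1299) = (-0.0975, -0.1689, -0.1299)
eliminate P² terms by subtracting sphere 1 from 2 and 3
[-0.6549 0.4588 0.1822]·P = 0.0168;  [-0.5850 -0.3377 0.0000]·P = 0.0000
Cramer: x(z) = -0.0116+0.1257z;  y(z) = 0.0200-0.2177z
sphere 1 gives Az²+Bz+C=0 with A=1.0632, B=0.1992, C=-0.1001;  B²−4AC=0.4652;  roots -0.4144, 0.2271;  negative root z = -0.4144
x = -0.0636, y = 0.1102

(-0.0636, 0.1102, -0.4144)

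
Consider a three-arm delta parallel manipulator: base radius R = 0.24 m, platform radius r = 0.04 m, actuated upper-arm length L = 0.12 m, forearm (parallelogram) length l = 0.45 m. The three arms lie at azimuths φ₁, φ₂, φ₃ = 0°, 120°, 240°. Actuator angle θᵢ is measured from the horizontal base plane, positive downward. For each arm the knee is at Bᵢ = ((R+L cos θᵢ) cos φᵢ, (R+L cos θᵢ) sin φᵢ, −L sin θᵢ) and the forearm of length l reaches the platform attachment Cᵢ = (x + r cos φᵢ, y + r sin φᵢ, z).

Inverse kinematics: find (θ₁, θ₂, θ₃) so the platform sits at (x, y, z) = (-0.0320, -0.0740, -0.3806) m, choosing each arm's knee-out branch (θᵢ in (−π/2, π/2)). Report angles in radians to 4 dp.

φ1=0.0° → target in arm frame (-0.0320, -0.0740)
  e−x'=0.2320;  (l²−L²−(e−x')²−y'²−z²)/2L = -0.0669
  √(A²+B²)=0.4457;  θ1 = -1.0234+1.7215 ≈ 0.6981
rotate P by −φ2: (-0.0481, 0.0647, -0.3806)
  e−x'=0.2481;  (l²−L²−(e−x')²−y'²−z²)/2L = -0.0937
  √(A²+B²)=0.4543;  θ2 = -0.9931+1.7786 ≈ 0.7854
φ3=240.0° → target in arm frame (0.0801, 0.0093)
  e−x'=0.1199;  (l²−L²−(e−x')²−y'²−z²)/2L = 0.1199
  √(A²+B²)=0.3990;  θ3 = -1.2656+1.2656 ≈ 0.0000

θ₁ = 0.6981, θ₂ = 0.7854, θ₃ = 0.0000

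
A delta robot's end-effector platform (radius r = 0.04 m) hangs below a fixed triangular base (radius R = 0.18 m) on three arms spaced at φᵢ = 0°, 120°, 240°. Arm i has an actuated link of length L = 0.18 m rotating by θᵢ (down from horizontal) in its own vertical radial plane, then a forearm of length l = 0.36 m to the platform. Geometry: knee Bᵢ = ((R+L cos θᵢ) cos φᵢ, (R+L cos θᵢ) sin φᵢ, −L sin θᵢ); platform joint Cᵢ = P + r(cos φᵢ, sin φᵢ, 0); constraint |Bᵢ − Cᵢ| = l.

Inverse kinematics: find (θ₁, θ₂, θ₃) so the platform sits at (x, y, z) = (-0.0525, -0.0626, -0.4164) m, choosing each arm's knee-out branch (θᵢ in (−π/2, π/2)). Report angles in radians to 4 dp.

arm 1 (φ=0.0°): x'=-0.0525, y'=-0.0626
  e−x'=0.1925;  (l²−L²−(e−x')²−y'²−z²)/2L = -0.3255
  γ=atan2(-0.4164,0.1925)=-1.1378;  ψ=arccos(-0.7095)=2.3595;  θ1=γ+ψ≈1.2218
rotate P by −φ2: (-0.0280, 0.0768, -0.4164)
  e−x'=0.1680;  (l²−L²−(e−x')²−y'²−z²)/2L = -0.3064
  θ2 = atan2(B,A) + arccos(C/0.4490) = 1.1344
rotate P by −φ3: (0.0805, -0.0142, -0.4164)
  A=0.0595, B=-0.4164, C=(l²−L²−A²−y'²−z²)/(2L)=-0.2220
  γ=atan2(-0.4164,0.0595)=-1.4288;  ψ=arccos(-0.5279)=2.1269;  θ3=γ+ψ≈0.6981

θ₁ = 1.2218, θ₂ = 1.1344, θ₃ = 0.6981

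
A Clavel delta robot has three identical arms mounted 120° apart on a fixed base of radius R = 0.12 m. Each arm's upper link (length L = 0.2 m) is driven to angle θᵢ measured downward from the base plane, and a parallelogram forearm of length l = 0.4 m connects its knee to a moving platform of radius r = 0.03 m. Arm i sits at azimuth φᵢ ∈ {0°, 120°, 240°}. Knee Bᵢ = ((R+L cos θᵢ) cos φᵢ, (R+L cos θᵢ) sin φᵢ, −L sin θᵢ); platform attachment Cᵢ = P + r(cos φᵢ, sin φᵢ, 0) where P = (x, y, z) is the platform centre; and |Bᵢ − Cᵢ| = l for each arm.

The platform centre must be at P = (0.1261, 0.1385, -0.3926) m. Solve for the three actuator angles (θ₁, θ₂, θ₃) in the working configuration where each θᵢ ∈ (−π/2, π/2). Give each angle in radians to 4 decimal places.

φ1=0.0° → target in arm frame (0.1261, 0.1385)
  e−x'=-0.0361;  (l²−L²−(e−x')²−y'²−z²)/2L = -0.1366
  √(A²+B²)=0.3943;  θ1 = -1.6625+1.9245 ≈ 0.2620
φ2=120.0° → target in arm frame (0.0569, -0.1785)
  e−x'=0.0331;  (l²−L²−(e−x')²−y'²−z²)/2L = -0.1677
  √(A²+B²)=0.3940;  θ2 = -1.4867+2.0104 ≈ 0.5238
arm 3 (φ=240.0°): x'=-0.1830, y'=0.0400
  A=0.2730, B=-0.3926, C=(l²−L²−A²−y'²−z²)/(2L)=-0.2756
  θ3 = atan2(B,A) + arccos(C/0.4782) = 1.2220

θ₁ = 0.2620, θ₂ = 0.5238, θ₃ = 1.2220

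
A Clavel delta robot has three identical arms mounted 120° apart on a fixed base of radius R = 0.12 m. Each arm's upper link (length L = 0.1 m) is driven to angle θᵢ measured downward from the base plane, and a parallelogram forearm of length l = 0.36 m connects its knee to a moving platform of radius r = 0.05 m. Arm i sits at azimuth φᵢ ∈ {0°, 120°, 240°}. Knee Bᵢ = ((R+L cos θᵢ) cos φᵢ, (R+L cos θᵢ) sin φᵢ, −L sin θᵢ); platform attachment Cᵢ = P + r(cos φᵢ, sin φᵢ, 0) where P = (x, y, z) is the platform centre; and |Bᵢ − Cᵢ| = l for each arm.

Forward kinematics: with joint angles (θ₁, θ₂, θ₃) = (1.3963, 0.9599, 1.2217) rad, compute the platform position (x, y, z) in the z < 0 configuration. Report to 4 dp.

S1 = (0.0874·cos0.0°, 0.0874·sin0.0°, -0.0985) = (0.0874, 0.0000, -0.0985)
φ2=120.0°: virtual centre (-0.0637, 0.1103, -0.0819), radius l
arm 3 at φ=240.0°: (R−r)+L cos θ3 = 0.1042;  S3 = (-0.0521, -0.0902, -0.0940)
|S₂|²−|S₁|² = 0.0056;  |S₃|²−|S₁|² = 0.0024
[-0.3021 0.2206 0.0331]·P = 0.0056;  [-0.2789 -0.1805 0.0090]·P = 0.0024
det = 0.1161;  x = -0.0132+0.0687z,  y = 0.0073+-0.0561z
quadratic in z: (1.0079)z²+(0.1823)z+(-0.1097)=0, √Δ=0.6897 → z ∈ {-0.4326, 0.2517}; z = -0.4326 (taking z<0)
x = -0.0429, y = 0.0316

(-0.0429, 0.0316, -0.4326)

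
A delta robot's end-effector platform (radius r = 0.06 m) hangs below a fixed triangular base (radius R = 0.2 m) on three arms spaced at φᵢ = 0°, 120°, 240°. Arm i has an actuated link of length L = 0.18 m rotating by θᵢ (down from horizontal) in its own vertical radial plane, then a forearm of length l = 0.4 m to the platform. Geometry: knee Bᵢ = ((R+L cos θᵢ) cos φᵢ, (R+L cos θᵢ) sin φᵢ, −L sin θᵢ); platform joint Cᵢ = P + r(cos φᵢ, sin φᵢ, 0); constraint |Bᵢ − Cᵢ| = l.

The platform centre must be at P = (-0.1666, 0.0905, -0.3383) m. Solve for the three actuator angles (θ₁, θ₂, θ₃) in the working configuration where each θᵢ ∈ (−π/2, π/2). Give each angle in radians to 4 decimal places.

rotate P by −φ1: (-0.1666, 0.0905, -0.3383)
  A cos θ + B sin θ = C:  0.3066·cos θ + -0.3383·sin θ = -0.2473
  θ1 = atan2(B,A) + arccos(C/0.4566) = 1.3088
arm 2 (φ=120.0°): x'=0.1617, y'=0.0990
  e−x'=-0.0217;  (l²−L²−(e−x')²−y'²−z²)/2L = 0.0080
  θ2 = atan2(B,A) + arccos(C/0.3390) = -0.0876
arm 3 (φ=240.0°): x'=0.0049, y'=-0.1895
  A=0.1351, B=-0.3383, C=(l²−L²−A²−y'²−z²)/(2L)=-0.1139
  θ3 = atan2(B,A) + arccos(C/0.3643) = 0.6980

θ₁ = 1.3088, θ₂ = -0.0876, θ₃ = 0.6980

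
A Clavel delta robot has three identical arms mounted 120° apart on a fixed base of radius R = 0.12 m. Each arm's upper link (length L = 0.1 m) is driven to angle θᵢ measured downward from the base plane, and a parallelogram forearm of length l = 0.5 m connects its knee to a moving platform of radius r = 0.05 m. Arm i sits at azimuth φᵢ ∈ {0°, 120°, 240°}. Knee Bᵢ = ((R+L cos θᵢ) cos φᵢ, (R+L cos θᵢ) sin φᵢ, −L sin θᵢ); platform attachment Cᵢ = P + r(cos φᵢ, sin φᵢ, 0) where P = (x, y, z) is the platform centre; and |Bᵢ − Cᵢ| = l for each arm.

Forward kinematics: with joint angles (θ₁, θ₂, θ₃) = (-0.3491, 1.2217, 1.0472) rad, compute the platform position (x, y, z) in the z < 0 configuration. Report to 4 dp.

centre 1 = (0.1640·cos0.0°, 0.1640·sin0.0°, 0.0342) = (0.1640, 0.0000, 0.0342)
φ2=120.0°: virtual centre (-0.0521, 0.0902, -0.0940), radius l
φ3=240.0°: virtual centre (-0.0600, -0.1039, -0.0866), radius l
subtract pairs → two planes through P
[-0.4321 0.1805 -0.2563]·P = -0.0084;  [-0.4479 -0.2078 -0.2416]·P = -0.0062
Cramer: x(z) = 0.0167-0.5677z;  y(z) = -0.0064+0.0610z
sphere 1 gives Az²+Bz+C=0 with A=1.3260, B=0.0980, C=-0.2271;  B²−4AC=1.2142;  roots -0.4525, 0.3785;  negative root z = -0.4525
x = 0.2736, y = -0.0340

(0.2736, -0.0340, -0.4525)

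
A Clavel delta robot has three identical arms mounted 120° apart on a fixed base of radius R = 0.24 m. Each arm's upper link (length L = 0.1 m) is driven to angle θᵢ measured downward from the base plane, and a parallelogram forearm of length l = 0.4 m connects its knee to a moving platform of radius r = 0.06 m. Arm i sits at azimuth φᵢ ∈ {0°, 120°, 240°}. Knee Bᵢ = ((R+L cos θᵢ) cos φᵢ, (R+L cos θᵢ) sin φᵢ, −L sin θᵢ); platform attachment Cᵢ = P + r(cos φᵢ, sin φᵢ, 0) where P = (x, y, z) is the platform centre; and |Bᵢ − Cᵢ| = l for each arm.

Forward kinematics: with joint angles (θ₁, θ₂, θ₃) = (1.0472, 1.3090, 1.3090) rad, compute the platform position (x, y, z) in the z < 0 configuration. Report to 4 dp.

arm 1 at φ=0.0°: ρ1 = 0.2300;  O1 = (0.2300, 0.0000, -0.0866)
φ2=120.0°: virtual centre (-0.1029, 0.1783, -0.0966), radius l
arm 3 at φ=240.0°: ρ3 = 0.2059;  O3 = (-0.1029, -0.1783, -0.0966)
eliminate P² terms by subtracting sphere 1 from 2 and 3
[-0.6659 0.3566 -0.0200]·P = -0.0087;  [-0.6659 -0.3566 -0.0200]·P = -0.0087
det = 0.4749;  x = 0.0130+-0.0300z,  y = 0.0000+0.0000z
sphere 1 gives Az²+Bz+C=0 with A=1.0009, B=0.1862, C=-0.1054;  B²−4AC=0.4568;  roots -0.4306, 0.2446;  negative root z = -0.4306
x = 0.0260, y = 0.0000

(0.0260, 0.0000, -0.4306)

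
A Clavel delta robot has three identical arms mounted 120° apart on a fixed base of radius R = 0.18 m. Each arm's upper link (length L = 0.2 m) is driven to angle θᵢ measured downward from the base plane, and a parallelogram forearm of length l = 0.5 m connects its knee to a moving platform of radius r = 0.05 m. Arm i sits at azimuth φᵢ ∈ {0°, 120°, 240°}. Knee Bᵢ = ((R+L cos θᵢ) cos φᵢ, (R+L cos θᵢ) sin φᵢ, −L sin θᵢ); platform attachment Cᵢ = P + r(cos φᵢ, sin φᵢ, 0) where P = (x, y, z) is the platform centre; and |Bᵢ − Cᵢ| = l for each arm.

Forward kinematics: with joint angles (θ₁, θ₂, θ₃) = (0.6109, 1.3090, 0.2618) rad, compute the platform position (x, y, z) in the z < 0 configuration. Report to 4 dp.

φ1=0.0°: virtual centre (0.2938, 0.0000, -0.1147), radius l
φ2=120.0°: virtual centre (-0.0909, 0.1574, -0.1932), radius l
arm 3 at φ=240.0°: e+L cos θ3 = 0.3232;  S3 = (-0.1616, -0.2799, -0.0518)
eliminate P² terms by subtracting sphere 1 from 2 and 3
[-0.7694 0.3148 -0.1569]·P = -0.0291;  [-0.9108 -0.5598 0.1259]·P = 0.0076
Cramer: x(z) = 0.0194-0.0672z;  y(z) = -0.0452+0.3343z
sphere 1 gives Az²+Bz+C=0 with A=1.1162, B=0.2361, C=-0.1595;  B²−4AC=0.7678;  roots -0.4983, 0.2867;  negative root z = -0.4983
x = 0.0529, y = -0.2117

(0.0529, -0.2117, -0.4983)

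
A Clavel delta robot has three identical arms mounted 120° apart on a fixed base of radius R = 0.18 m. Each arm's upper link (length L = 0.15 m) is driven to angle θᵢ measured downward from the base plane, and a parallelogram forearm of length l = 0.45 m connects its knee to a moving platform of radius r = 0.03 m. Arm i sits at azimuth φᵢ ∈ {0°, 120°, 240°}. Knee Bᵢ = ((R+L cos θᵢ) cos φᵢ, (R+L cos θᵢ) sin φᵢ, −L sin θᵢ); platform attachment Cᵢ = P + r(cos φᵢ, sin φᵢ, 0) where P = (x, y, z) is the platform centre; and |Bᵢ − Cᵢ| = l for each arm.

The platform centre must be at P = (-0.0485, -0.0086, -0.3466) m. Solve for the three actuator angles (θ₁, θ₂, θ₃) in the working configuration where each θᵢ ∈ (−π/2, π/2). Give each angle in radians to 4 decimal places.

θ₁ = 0.3491, θ₂ = -0.0002, θ₃ = -0.0876

arm 1 (φ=0.0°): x'=-0.0485, y'=-0.0086
  A cos θ + B sin θ = C:  0.1985·cos θ + -0.3466·sin θ = 0.0680
  γ=atan2(-0.3466,0.1985)=-1.0507;  ψ=arccos(0.1702)=1.3998;  θ1=γ+ψ≈0.3491
arm 2 (φ=120.0°): x'=0.0168, y'=0.0463
  A cos θ + B sin θ = C:  0.1332·cos θ + -0.3466·sin θ = 0.1333
  θ2 = atan2(B,A) + arccos(C/0.3713) = -0.0002
φ3=240.0° → target in arm frame (0.0317, -0.0377)
  e−x'=0.1183;  (l²−L²−(e−x')²−y'²−z²)/2L = 0.1482
  θ3 = atan2(B,A) + arccos(C/0.3662) = -0.0876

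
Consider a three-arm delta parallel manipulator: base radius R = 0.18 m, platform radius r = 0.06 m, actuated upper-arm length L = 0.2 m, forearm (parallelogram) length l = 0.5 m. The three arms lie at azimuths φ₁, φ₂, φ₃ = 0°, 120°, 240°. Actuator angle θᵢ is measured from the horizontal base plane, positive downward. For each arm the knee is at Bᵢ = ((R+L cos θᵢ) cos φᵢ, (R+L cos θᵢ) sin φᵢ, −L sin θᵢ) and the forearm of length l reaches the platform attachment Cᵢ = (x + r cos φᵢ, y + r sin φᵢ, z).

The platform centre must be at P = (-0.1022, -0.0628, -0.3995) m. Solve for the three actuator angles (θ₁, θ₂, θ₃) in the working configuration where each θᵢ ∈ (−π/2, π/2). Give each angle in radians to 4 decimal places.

θ₁ = 0.5235, θ₂ = 0.1745, θ₃ = -0.2615

arm 1 (φ=0.0°): x'=-0.1022, y'=-0.0628
  e−x'=0.2222;  (l²−L²−(e−x')²−y'²−z²)/2L = -0.0073
  γ=atan2(-0.3995,0.2222)=-1.0632;  ψ=arccos(-0.0160)=1.5867;  θ1=γ+ψ≈0.5235
arm 2 (φ=120.0°): x'=-0.0033, y'=0.1199
  A=0.1233, B=-0.3995, C=(l²−L²−A²−y'²−z²)/(2L)=0.0521
  γ=atan2(-0.3995,0.1233)=-1.2715;  ψ=arccos(0.1245)=1.4460;  θ2=γ+ψ≈0.1745
arm 3 (φ=240.0°): x'=0.1055, y'=-0.0571
  A cos θ + B sin θ = C:  0.0145·cos θ + -0.3995·sin θ = 0.1173
  √(A²+B²)=0.3998;  θ3 = -1.5345+1.2729 ≈ -0.2615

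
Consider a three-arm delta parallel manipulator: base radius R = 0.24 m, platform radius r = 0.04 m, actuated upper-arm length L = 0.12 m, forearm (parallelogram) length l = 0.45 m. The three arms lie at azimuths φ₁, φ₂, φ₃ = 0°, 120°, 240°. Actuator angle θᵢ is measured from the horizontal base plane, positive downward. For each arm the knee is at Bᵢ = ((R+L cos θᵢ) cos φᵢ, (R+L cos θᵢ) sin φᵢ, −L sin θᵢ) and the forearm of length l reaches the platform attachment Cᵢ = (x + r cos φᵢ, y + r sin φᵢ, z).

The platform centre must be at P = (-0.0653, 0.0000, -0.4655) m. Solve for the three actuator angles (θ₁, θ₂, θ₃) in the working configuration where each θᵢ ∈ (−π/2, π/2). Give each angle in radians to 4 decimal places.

rotate P by −φ1: (-0.0653, 0.0000, -0.4655)
  A=0.2653, B=-0.4655, C=(l²−L²−A²−y'²−z²)/(2L)=-0.4124
  γ=atan2(-0.4655,0.2653)=-1.0528;  ψ=arccos(-0.7697)=2.4491;  θ1=γ+ψ≈1.3964
arm 2 (φ=120.0°): x'=0.0326, y'=0.0566
  e−x'=0.1673;  (l²−L²−(e−x')²−y'²−z²)/2L = -0.2491
  √(A²+B²)=0.4947;  θ2 = -1.2257+2.0986 ≈ 0.8729
arm 3 (φ=240.0°): x'=0.0327, y'=-0.0566
  e−x'=0.1673;  (l²−L²−(e−x')²−y'²−z²)/2L = -0.2491
  γ=atan2(-0.4655,0.1673)=-1.2257;  ψ=arccos(-0.5037)=2.0986;  θ3=γ+ψ≈0.8729

θ₁ = 1.3964, θ₂ = 0.8729, θ₃ = 0.8729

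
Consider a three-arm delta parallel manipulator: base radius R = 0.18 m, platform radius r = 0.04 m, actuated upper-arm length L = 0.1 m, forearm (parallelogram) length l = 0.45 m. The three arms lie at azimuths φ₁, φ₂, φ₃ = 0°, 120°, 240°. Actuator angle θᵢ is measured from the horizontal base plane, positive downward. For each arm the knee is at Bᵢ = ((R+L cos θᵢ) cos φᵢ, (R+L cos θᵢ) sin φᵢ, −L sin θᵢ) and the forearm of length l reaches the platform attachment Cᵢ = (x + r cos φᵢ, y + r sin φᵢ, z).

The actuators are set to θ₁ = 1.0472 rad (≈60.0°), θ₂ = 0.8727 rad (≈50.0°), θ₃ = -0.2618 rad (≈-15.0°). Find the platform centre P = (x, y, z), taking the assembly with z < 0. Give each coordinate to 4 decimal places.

(-0.0933, -0.1194, -0.4152)

arm 1 at φ=0.0°: e+L cos θ1 = 0.1900;  centre 1 = (0.1900, 0.0000, -0.0866)
φ2=120.0°: virtual centre (-0.1021, 0.1769, -0.0766), radius l
arm 3 at φ=240.0°: e+L cos θ3 = 0.2366;  centre 3 = (-0.1183, -0.2049, 0.0259)
subtract pairs → two planes through P
plane₁₂: -0.5843x+0.3538y+0.0200z = 0.0040
Cramer: x(z) = -0.0137+0.1919z;  y(z) = -0.0113+0.2603z
into |P−centre ₁|² = l²: 1.1046z² + 0.0892z + -0.1534 = 0;  Δ = 0.6857;  z = -0.4152 or 0.3345 → z<0 root = -0.4152
x = -0.0933, y = -0.1194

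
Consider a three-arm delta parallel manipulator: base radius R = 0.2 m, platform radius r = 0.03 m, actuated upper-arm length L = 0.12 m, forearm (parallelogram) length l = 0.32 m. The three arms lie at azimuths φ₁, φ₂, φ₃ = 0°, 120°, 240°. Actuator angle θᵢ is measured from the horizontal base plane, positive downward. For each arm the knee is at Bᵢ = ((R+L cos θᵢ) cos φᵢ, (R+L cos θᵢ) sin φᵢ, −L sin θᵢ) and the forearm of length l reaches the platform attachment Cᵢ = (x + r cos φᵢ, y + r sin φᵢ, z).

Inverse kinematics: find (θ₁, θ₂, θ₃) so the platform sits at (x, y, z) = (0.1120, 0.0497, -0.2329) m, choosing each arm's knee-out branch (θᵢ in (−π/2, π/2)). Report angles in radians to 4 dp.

θ₁ = -0.2620, θ₂ = 0.8722, θ₃ = 1.3962

rotate P by −φ1: (0.1120, 0.0497, -0.2329)
  A cos θ + B sin θ = C:  0.0580·cos θ + -0.2329·sin θ = 0.1163
  θ1 = atan2(B,A) + arccos(C/0.2400) = -0.2620
rotate P by −φ2: (-0.0130, -0.1218, -0.2329)
  A=0.1830, B=-0.2329, C=(l²−L²−A²−y'²−z²)/(2L)=-0.0607
  √(A²+B²)=0.2962;  θ2 = -0.9049+1.7771 ≈ 0.8722
φ3=240.0° → target in arm frame (-0.0990, 0.0721)
  A cos θ + B sin θ = C:  0.2690·cos θ + -0.2329·sin θ = -0.1826
  √(A²+B²)=0.3558;  θ3 = -0.7135+2.1097 ≈ 1.3962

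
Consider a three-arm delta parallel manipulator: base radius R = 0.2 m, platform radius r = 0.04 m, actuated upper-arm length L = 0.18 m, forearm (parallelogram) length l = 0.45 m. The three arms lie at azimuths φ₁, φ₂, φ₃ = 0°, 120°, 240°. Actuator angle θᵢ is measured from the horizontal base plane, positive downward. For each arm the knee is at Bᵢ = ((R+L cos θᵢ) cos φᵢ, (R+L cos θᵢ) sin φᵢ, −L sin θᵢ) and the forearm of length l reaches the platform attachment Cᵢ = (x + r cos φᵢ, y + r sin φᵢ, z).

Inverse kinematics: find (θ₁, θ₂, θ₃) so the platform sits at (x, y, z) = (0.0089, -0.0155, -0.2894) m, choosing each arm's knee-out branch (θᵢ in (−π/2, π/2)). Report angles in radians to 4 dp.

arm 1 (φ=0.0°): x'=0.0089, y'=-0.0155
  A=0.1511, B=-0.2894, C=(l²−L²−A²−y'²−z²)/(2L)=0.1758
  γ=atan2(-0.2894,0.1511)=-1.0896;  ψ=arccos(0.5384)=1.0023;  θ1=γ+ψ≈-0.0873
arm 2 (φ=120.0°): x'=-0.0179, y'=0.0000
  A cos θ + B sin θ = C:  0.1779·cos θ + -0.2894·sin θ = 0.1520
  θ2 = atan2(B,A) + arccos(C/0.3397) = 0.0873
φ3=240.0° → target in arm frame (0.0090, 0.0155)
  A cos θ + B sin θ = C:  0.1510·cos θ + -0.2894·sin θ = 0.1758
  √(A²+B²)=0.3264;  θ3 = -1.0898+1.0020 ≈ -0.0878

θ₁ = -0.0873, θ₂ = 0.0873, θ₃ = -0.0878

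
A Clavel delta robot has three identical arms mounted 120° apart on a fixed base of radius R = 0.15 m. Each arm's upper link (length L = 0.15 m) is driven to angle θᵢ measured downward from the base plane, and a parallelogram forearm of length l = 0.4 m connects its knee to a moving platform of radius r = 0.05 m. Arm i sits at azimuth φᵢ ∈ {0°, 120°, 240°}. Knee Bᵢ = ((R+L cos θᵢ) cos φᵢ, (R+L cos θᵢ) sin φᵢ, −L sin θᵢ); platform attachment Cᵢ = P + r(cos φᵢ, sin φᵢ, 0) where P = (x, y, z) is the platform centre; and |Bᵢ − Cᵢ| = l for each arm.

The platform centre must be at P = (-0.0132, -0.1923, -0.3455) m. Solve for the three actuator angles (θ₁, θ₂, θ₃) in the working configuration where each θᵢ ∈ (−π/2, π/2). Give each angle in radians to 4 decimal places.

rotate P by −φ1: (-0.0132, -0.1923, -0.3455)
  A cos θ + B sin θ = C:  0.1132·cos θ + -0.3455·sin θ = -0.1055
  θ1 = atan2(B,A) + arccos(C/0.3636) = 0.6112
rotate P by −φ2: (-0.1599, 0.1076, -0.3455)
  e−x'=0.2599;  (l²−L²−(e−x')²−y'²−z²)/2L = -0.2034
  √(A²+B²)=0.4324;  θ2 = -0.9258+2.0605 ≈ 1.1347
arm 3 (φ=240.0°): x'=0.1731, y'=0.0847
  e−x'=-0.0731;  (l²−L²−(e−x')²−y'²−z²)/2L = 0.0187
  √(A²+B²)=0.3532;  θ3 = -1.7794+1.5179 ≈ -0.2615

θ₁ = 0.6112, θ₂ = 1.1347, θ₃ = -0.2615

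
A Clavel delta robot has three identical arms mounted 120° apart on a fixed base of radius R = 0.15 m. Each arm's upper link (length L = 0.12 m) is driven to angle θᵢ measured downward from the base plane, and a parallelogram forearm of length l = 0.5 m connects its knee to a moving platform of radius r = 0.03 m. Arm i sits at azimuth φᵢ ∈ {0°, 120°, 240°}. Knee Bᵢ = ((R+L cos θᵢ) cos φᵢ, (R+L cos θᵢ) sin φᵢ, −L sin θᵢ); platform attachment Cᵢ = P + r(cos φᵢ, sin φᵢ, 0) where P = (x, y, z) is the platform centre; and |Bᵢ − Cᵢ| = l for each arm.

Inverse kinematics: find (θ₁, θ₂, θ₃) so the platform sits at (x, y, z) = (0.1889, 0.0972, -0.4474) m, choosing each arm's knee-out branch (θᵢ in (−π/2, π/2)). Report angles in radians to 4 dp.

θ₁ = -0.3496, θ₂ = 0.5232, θ₃ = 1.1339

rotate P by −φ1: (0.1889, 0.0972, -0.4474)
  e−x'=-0.0689;  (l²−L²−(e−x')²−y'²−z²)/2L = 0.0885
  γ=atan2(-0.4474,-0.0689)=-1.7236;  ψ=arccos(0.1955)=1.3740;  θ1=γ+ψ≈-0.3496
φ2=120.0° → target in arm frame (-0.0103, -0.2122)
  e−x'=0.1303;  (l²−L²−(e−x')²−y'²−z²)/2L = -0.1107
  θ2 = atan2(B,A) + arccos(C/0.4660) = 0.5232
rotate P by −φ3: (-0.1786, 0.1150, -0.4474)
  e−x'=0.2986;  (l²−L²−(e−x')²−y'²−z²)/2L = -0.2790
  √(A²+B²)=0.5379;  θ3 = -0.9822+2.1162 ≈ 1.1339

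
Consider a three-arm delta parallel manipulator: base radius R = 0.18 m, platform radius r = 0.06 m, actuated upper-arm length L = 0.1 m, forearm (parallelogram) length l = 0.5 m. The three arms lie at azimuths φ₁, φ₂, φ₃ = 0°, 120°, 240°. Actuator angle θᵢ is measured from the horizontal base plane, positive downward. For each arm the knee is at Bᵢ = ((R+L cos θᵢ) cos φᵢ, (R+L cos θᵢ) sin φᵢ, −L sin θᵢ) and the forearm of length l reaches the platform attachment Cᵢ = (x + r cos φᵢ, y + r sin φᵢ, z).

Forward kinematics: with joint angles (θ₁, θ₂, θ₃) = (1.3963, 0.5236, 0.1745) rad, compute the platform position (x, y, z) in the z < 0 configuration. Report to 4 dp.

centre 1 = (0.1374·cos0.0°, 0.1374·sin0.0°, -0.0985) = (0.1374, 0.0000, -0.0985)
arm 2 at φ=120.0°: (R−r)+L cos θ2 = 0.2066;  centre 2 = (-0.1033, 0.1789, -0.0500)
arm 3 at φ=240.0°: (R−r)+L cos θ3 = 0.2185;  centre 3 = (-0.1092, -0.1892, -0.0174)
subtract pairs → two planes through P
linear system: -0.4813x+0.3578y = 0.0166−0.0970z; -0.4932x+-0.3784y = 0.0195−0.1622z
Cramer: x(z) = -0.0370+0.2642z;  y(z) = -0.0033+0.0844z
quadratic in z: (1.0769)z²+(0.1043)z+(-0.2099)=0, √Δ=0.9566 → z ∈ {-0.4926, 0.3957}; z = -0.4926 (taking z<0)
x = -0.1671, y = -0.0448

(-0.1671, -0.0448, -0.4926)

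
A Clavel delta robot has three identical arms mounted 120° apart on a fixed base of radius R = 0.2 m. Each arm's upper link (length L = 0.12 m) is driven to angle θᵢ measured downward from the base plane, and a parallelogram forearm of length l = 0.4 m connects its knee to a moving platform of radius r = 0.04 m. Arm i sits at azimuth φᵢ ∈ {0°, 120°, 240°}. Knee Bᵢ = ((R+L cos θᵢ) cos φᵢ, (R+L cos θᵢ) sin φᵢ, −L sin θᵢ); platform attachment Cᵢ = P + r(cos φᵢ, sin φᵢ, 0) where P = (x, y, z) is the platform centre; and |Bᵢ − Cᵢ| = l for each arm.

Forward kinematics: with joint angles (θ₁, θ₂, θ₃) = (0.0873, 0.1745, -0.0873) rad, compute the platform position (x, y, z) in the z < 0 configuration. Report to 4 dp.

S1 = (0.2795·cos0.0°, 0.2795·sin0.0°, -0.0105) = (0.2795, 0.0000, -0.0105)
arm 2 at φ=120.0°: ρ2 = 0.2782;  S2 = (-0.1391, 0.2409, -0.0208)
φ3=240.0°: virtual centre (-0.1398, -0.2421, 0.0105), radius l
|S₂|²−|S₁|² = -0.0004;  |S₃|²−|S₁|² = 0.0000
[-0.8373 0.4818 -0.0207]·P = -0.0004;  [-0.8386 -0.4842 0.0419]·P = 0.0000
Cramer: x(z) = 0.0003+0.0125z;  y(z) = -0.0005+0.0648z
quadratic in z: (1.0044)z²+(0.0139)z+(-0.0819)=0, √Δ=0.5737 → z ∈ {-0.2925, 0.2787}; z = -0.2925 (taking z<0)
x = -0.0034, y = -0.0194

(-0.0034, -0.0194, -0.2925)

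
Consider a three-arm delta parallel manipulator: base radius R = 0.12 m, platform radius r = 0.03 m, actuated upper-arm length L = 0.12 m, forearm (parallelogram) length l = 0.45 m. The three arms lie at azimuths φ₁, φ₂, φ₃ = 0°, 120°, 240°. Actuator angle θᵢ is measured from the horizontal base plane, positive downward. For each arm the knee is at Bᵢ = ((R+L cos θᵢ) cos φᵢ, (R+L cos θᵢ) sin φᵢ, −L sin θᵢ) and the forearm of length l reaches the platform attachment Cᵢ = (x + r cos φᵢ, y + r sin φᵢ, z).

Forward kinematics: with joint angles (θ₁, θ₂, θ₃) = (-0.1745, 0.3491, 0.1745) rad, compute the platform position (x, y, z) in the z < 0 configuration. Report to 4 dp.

φ1=0.0°: virtual centre (0.2082, 0.0000, 0.0208), radius l
centre 2 = (0.2028·cos120.0°, 0.2028·sin120.0°, -0.0410) = (-0.1014, 0.1756, -0.0410)
centre 3 = (0.2082·cos240.0°, 0.2082·sin240.0°, -0.0208) = (-0.1041, -0.1803, -0.0208)
eliminate P² terms by subtracting sphere 1 from 2 and 3
plane₁₂: -0.6191x+0.3512y+-0.1238z = -0.0010
Cramer: x(z) = 0.0008-0.1670z;  y(z) = -0.0014+0.0581z
quadratic in z: (1.0312)z²+(0.0274)z+(-0.1591)=0, √Δ=0.8105 → z ∈ {-0.4063, 0.3797}; z = -0.4063 (taking z<0)
x = 0.0686, y = -0.0250

(0.0686, -0.0250, -0.4063)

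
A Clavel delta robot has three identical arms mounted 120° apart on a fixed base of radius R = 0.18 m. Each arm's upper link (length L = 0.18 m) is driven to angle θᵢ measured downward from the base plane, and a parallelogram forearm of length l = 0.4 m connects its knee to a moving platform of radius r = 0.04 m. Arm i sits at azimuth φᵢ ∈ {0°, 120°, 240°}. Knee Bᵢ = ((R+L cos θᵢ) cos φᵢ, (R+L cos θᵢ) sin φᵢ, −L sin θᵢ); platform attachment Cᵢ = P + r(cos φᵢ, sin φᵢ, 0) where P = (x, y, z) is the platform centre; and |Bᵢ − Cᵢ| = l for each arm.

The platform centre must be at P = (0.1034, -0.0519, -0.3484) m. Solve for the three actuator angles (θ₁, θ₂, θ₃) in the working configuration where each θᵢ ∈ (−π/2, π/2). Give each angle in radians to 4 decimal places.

θ₁ = 0.0873, θ₂ = 0.9596, θ₃ = 0.6108

rotate P by −φ1: (0.1034, -0.0519, -0.3484)
  e−x'=0.0366;  (l²−L²−(e−x')²−y'²−z²)/2L = 0.0061
  √(A²+B²)=0.3503;  θ1 = -1.4661+1.5535 ≈ 0.0873
rotate P by −φ2: (-0.0966, -0.0636, -0.3484)
  A cos θ + B sin θ = C:  0.2366·cos θ + -0.3484·sin θ = -0.1495
  γ=atan2(-0.3484,0.2366)=-0.9741;  ψ=arccos(-0.3550)=1.9337;  θ2=γ+ψ≈0.9596
arm 3 (φ=240.0°): x'=-0.0068, y'=0.1155
  A cos θ + B sin θ = C:  0.1468·cos θ + -0.3484·sin θ = -0.0796
  θ3 = atan2(B,A) + arccos(C/0.3780) = 0.6108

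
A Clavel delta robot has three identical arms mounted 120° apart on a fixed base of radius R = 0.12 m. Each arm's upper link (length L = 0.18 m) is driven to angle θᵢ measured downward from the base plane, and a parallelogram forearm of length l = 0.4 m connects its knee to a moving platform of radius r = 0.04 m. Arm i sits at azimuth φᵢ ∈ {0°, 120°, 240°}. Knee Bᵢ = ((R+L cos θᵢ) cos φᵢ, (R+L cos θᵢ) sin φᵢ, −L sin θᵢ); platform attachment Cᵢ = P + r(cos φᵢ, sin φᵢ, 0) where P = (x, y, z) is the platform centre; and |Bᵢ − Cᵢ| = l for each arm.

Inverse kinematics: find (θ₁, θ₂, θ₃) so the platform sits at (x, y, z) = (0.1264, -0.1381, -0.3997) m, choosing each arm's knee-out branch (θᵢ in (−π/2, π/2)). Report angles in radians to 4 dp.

θ₁ = 0.2619, θ₂ = 1.2217, θ₃ = 0.5236

φ1=0.0° → target in arm frame (0.1264, -0.1381)
  A cos θ + B sin θ = C:  -0.0464·cos θ + -0.3997·sin θ = -0.1483
  γ=atan2(-0.3997,-0.0464)=-1.6864;  ψ=arccos(-0.3685)=1.9482;  θ1=γ+ψ≈0.2619
arm 2 (φ=120.0°): x'=-0.1828, y'=-0.0404
  e−x'=0.2628;  (l²−L²−(e−x')²−y'²−z²)/2L = -0.2857
  √(A²+B²)=0.4784;  θ2 = -0.9892+2.2109 ≈ 1.2217
rotate P by −φ3: (0.0564, 0.1785, -0.3997)
  A=0.0236, B=-0.3997, C=(l²−L²−A²−y'²−z²)/(2L)=-0.1794
  γ=atan2(-0.3997,0.0236)=-1.5118;  ψ=arccos(-0.4481)=2.0354;  θ3=γ+ψ≈0.5236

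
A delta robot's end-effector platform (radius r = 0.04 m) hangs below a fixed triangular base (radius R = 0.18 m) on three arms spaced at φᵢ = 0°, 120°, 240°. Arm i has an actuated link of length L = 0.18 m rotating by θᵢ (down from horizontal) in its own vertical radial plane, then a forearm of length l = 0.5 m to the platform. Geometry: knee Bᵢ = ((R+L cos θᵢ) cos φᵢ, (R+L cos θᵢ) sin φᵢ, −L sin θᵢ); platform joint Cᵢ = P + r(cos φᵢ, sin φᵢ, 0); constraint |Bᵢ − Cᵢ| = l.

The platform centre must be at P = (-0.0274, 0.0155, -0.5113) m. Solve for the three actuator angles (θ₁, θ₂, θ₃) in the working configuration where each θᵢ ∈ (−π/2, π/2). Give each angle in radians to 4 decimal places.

θ₁ = 0.6978, θ₂ = 0.5235, θ₃ = 0.6107

arm 1 (φ=0.0°): x'=-0.0274, y'=0.0155
  A cos θ + B sin θ = C:  0.1674·cos θ + -0.5113·sin θ = -0.2003
  γ=atan2(-0.5113,0.1674)=-1.2544;  ψ=arccos(-0.3722)=1.9522;  θ1=γ+ψ≈0.6978
rotate P by −φ2: (0.0271, 0.0160, -0.5113)
  A=0.1129, B=-0.5113, C=(l²−L²−A²−y'²−z²)/(2L)=-0.1578
  θ2 = atan2(B,A) + arccos(C/0.5236) = 0.5235
φ3=240.0° → target in arm frame (0.0003, -0.0315)
  A cos θ + B sin θ = C:  0.1397·cos θ + -0.5113·sin θ = -0.1787
  γ=atan2(-0.5113,0.1397)=-1.3040;  ψ=arccos(-0.3372)=1.9147;  θ3=γ+ψ≈0.6107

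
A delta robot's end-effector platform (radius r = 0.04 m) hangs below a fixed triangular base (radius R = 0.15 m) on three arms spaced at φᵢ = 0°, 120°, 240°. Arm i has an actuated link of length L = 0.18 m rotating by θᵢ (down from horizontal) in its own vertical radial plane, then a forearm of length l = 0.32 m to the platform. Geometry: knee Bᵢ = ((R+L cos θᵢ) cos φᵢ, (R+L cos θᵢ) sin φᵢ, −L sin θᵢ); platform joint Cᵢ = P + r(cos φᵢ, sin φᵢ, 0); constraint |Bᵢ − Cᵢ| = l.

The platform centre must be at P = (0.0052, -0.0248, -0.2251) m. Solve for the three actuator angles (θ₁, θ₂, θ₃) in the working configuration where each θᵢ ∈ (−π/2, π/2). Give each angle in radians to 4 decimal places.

arm 1 (φ=0.0°): x'=0.0052, y'=-0.0248
  A=0.1048, B=-0.2251, C=(l²−L²−A²−y'²−z²)/(2L)=0.0215
  γ=atan2(-0.2251,0.1048)=-1.1351;  ψ=arccos(0.0865)=1.4842;  θ1=γ+ψ≈0.3491
arm 2 (φ=120.0°): x'=-0.0241, y'=0.0079
  A=0.1341, B=-0.2251, C=(l²−L²−A²−y'²−z²)/(2L)=0.0036
  √(A²+B²)=0.2620;  θ2 = -1.0336+1.5571 ≈ 0.5235
arm 3 (φ=240.0°): x'=0.0189, y'=0.0169
  A=0.0911, B=-0.2251, C=(l²−L²−A²−y'²−z²)/(2L)=0.0298
  θ3 = atan2(B,A) + arccos(C/0.2428) = 0.2615

θ₁ = 0.3491, θ₂ = 0.5235, θ₃ = 0.2615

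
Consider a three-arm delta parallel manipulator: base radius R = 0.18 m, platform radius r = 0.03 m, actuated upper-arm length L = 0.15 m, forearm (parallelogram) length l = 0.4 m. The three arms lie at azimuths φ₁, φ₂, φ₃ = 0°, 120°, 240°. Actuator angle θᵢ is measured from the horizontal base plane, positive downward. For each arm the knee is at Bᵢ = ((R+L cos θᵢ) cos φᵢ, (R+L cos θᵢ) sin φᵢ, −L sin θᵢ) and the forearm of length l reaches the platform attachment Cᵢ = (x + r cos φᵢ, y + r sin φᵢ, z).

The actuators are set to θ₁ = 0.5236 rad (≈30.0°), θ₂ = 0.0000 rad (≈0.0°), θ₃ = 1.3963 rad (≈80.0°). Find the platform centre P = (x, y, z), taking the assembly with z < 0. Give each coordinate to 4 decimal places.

O1 = (0.2799·cos0.0°, 0.2799·sin0.0°, -0.0750) = (0.2799, 0.0000, -0.0750)
φ2=120.0°: virtual centre (-0.1500, 0.2598, 0.0000), radius l
O3 = (0.1760·cos240.0°, 0.1760·sin240.0°, -0.1477) = (-0.0880, -0.1525, -0.1477)
|O₂|²−|O₁|² = 0.0060;  |O₃|²−|O₁|² = -0.0312
[-0.8598 0.5196 0.1500]·P = 0.0060;  [-0.7358 -0.3049 -0.1454]·P = -0.0312
det = 0.6445;  x = 0.0223+-0.0463z,  y = 0.0484+-0.3653z
sphere 1 gives Az²+Bz+C=0 with A=1.1356, B=0.1385, C=-0.0857;  B²−4AC=0.4082;  roots -0.3423, 0.2204;  negative root z = -0.3423
x = 0.0381, y = 0.1735

(0.0381, 0.1735, -0.3423)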